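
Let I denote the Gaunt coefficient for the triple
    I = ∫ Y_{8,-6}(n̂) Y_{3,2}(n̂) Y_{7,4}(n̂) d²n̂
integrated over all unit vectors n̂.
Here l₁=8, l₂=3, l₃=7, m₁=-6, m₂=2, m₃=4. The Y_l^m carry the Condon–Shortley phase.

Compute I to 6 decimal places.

Rules hold: Σm=0, L=18 even, 5≤7≤11.
N = 17·7·15 = 1785
Δ = 4!·12!·2!/19! = 1/5290740
Racah Σ t=1..3: t=1:−1/7257600 t=2:+1/2073600 t=3:−1/7257600 = 1/4838400
⇒ 3j(8 3 7; 0 0 0)² = 252/20995, sgn -1
Racah Σ t=3..4: t=3:−1/479001600 t=4:+1/174182400 = 1/273715200
⇒ 3j(8 3 7; -6 2 4)² = 49/3876, sgn -1
4πI² = N·(3j₀)²·(3jₘ)² = 21609/79781
I = +1·√(0.270854/4π) = 0.14681238

0.146812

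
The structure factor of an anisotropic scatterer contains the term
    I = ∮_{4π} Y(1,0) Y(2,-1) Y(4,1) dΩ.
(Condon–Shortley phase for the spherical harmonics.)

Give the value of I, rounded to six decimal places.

|1−2|≤4≤1+2 violated ⇒ I = 0

0.000000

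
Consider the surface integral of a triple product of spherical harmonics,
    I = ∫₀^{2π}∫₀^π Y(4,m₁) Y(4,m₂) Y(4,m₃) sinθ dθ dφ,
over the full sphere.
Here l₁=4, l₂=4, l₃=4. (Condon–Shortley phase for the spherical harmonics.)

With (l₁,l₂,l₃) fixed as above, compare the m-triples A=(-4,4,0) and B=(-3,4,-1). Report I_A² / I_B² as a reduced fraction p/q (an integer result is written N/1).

2/5

l's match ⇒ only the (l;m) 3-j factors differ between A and B.
A: triangle coeff Δ(4,4,4) = 1/450450; Σ_t [4,4]: t=4:+1/13824 = 1/13824; (3j)²=14/1287 [(4 4 4; -4 4 0)], sign=+1
B: triangle coeff Δ(4,4,4) = 1/450450; Σ_t [4,4]: t=4:+1/3456 = 1/3456; (3j)²=35/1287 [(4 4 4; -3 4 -1)], sign=-1
I_A²/I_B² = (14/1287)/(35/1287) = 2/5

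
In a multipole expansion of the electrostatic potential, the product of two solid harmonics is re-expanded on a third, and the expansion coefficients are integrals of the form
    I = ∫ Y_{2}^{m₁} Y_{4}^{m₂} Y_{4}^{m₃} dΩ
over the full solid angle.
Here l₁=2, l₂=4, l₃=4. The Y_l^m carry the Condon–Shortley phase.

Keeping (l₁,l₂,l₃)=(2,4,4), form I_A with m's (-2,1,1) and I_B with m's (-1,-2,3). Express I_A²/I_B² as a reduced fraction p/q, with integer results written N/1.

Shared (l₁,l₂,l₃)=(2,4,4): N and (l;000)² cancel in I_A²/I_B².
A: Δ = 2!·2!·6!/11! = 1/13860; Racah Σ t=2..2: t=2:+1/144 = 1/144; ⇒ 3j(2 4 4; -2 1 1)² = 10/231, sgn -1
B: Δ = 2!·2!·6!/11! = 1/13860; Racah Σ t=1..2: t=1:−1/240 t=2:+1/1440 = -1/288; ⇒ 3j(2 4 4; -1 -2 3)² = 5/132, sgn +1
I_A²/I_B² = (10/231)/(5/132) = 8/7

8/7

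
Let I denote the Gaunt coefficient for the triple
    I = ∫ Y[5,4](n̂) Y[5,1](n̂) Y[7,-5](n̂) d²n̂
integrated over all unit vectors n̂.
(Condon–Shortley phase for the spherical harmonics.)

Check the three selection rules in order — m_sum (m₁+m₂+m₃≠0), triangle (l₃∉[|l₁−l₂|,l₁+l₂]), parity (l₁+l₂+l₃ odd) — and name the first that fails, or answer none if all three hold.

azimuthal sum: 4 + 1 − 5 = 0  ✓
0 ≤ 7 ≤ 10 (triangle on l)  ✓
L = 5 + 5 + 7 = 17 (odd)  ✗

parity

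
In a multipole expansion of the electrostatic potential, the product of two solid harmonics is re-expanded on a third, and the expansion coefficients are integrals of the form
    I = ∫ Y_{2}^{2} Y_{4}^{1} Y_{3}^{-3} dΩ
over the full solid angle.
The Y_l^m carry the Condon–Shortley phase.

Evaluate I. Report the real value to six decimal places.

l₁+l₂+l₃=9 is odd: 3j(l;000)=0 ⇒ I=0

0.000000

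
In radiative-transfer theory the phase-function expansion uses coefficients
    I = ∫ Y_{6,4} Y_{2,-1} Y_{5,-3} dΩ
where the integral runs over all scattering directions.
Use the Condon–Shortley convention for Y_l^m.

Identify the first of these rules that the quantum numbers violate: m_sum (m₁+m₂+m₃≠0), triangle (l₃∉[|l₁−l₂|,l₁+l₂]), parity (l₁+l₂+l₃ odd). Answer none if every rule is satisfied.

Σmᵢ = 0  ✓
l₃∈[|l₁−l₂|,l₁+l₂]=[4,8], have l₃=5  ✓
Σlᵢ = 13 ⇒ odd  ✗

parity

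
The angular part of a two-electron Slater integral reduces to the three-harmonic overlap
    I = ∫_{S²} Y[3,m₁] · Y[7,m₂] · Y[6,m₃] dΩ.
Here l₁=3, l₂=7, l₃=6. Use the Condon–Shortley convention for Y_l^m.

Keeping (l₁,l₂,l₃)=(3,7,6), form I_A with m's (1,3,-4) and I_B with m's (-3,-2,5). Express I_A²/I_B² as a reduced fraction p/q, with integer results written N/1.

36481/4125

Shared (l₁,l₂,l₃)=(3,7,6): N and (l;000)² cancel in I_A²/I_B².
A: Δ = 4!·2!·10!/17! = 1/2042040; Racah Σ t=0..2: t=0:+1/174182400 t=1:−1/2177280 t=2:+1/645120 = 191/174182400; ⇒ 3j(3 7 6; 1 3 -4)² = 36481/2042040, sgn +1
B: Δ = 4!·2!·10!/17! = 1/2042040; Racah Σ t=4..4: t=4:+1/17418240 = 1/17418240; ⇒ 3j(3 7 6; -3 -2 5)² = 25/12376, sgn -1
I_A²/I_B² = (36481/2042040)/(25/12376) = 36481/4125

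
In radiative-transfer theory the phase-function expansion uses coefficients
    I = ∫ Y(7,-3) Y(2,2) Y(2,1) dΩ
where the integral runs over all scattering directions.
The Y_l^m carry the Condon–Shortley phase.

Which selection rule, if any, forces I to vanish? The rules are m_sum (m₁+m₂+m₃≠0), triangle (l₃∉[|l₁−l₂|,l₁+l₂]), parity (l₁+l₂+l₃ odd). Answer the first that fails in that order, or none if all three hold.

m₁+m₂+m₃ = -3 + 2 + 1 = 0  ✓
triangle: |7−2|=5 ≤ l₃=2 ≤ 7+2=9  ✗
parity: l₁+l₂+l₃ = 11 is odd

triangle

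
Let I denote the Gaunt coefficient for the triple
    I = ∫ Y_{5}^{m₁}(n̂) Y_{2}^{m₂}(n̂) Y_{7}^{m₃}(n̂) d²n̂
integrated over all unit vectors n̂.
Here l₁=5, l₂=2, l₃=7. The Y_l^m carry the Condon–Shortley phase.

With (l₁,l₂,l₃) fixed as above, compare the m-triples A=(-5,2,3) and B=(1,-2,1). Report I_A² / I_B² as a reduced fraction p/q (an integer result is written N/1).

1/70

Same 5,2,7: normalisation and zero-m 3j drop out of the ratio.
A: Δ: 0! 10! 4! / 15! → 1/15015; sum: t=0:+1/87091200 = 1/87091200; 3j²(5 2 7; -5 2 3) = Δ·Π!·Σ² = 1/15015  (sign +1)
B: Δ: 0! 10! 4! / 15! → 1/15015; sum: t=0:+1/414720 = 1/414720; 3j²(5 2 7; 1 -2 1) = Δ·Π!·Σ² = 2/429  (sign +1)
I_A²/I_B² = (1/15015)/(2/429) = 1/70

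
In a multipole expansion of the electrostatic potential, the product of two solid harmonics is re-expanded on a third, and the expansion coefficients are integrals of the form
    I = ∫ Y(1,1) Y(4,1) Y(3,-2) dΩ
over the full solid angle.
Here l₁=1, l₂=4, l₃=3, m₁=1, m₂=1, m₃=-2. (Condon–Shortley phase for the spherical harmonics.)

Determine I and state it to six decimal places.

-0.106622

Rules hold: Σm=0, L=8 even, 3≤3≤5.
N = 3·9·7 = 189
Δ = 2!·0!·6!/9! = 1/252
Racah Σ t=1..1: t=1:−1/36 = -1/36
⇒ 3j(1 4 3; 0 0 0)² = 4/63, sgn +1
Racah Σ t=0..0: t=0:+1/240 = 1/240
⇒ 3j(1 4 3; 1 1 -2)² = 1/84, sgn -1
4πI² = N·(3j₀)²·(3jₘ)² = 1/7
I = -1·√(0.142857/4π) = -0.10662181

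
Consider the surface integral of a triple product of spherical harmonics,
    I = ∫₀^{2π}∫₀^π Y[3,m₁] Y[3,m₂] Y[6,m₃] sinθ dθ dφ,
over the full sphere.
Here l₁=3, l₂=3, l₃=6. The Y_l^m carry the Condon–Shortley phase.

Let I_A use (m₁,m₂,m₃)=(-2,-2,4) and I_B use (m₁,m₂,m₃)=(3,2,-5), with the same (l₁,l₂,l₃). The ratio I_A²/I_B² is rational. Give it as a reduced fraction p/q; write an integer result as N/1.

12/11

l's match ⇒ only the (l;m) 3-j factors differ between A and B.
A: triangle coeff Δ(3,3,6) = 1/12012; Σ_t [0,0]: t=0:+1/14400 = 1/14400; (3j)²=6/143 [(3 3 6; -2 -2 4)], sign=+1
B: triangle coeff Δ(3,3,6) = 1/12012; Σ_t [0,0]: t=0:+1/86400 = 1/86400; (3j)²=1/26 [(3 3 6; 3 2 -5)], sign=-1
I_A²/I_B² = (6/143)/(1/26) = 12/11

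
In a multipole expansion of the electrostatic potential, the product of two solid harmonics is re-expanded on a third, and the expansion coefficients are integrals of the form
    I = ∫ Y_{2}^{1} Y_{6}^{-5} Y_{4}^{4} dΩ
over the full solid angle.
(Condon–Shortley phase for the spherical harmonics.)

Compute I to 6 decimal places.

-0.204295

Checks pass: Σm=0; 12 even; l₃=4∈[4,8].
(2·2+1)(2·6+1)(2·4+1) = 585
Δ: 4! 0! 8! / 13! → 1/6435
sum: t=2:+1/2304 = 1/2304
3j²(2 6 4; 0 0 0) = Δ·Π!·Σ² = 5/143  (sign +1)
sum: t=1:−1/241920 = -1/241920
3j²(2 6 4; 1 -5 4) = Δ·Π!·Σ² = 1/39  (sign -1)
combine: 4πI² = 585·5/143·1/39 = 75/143
take √, sign -1: I = -0.20429497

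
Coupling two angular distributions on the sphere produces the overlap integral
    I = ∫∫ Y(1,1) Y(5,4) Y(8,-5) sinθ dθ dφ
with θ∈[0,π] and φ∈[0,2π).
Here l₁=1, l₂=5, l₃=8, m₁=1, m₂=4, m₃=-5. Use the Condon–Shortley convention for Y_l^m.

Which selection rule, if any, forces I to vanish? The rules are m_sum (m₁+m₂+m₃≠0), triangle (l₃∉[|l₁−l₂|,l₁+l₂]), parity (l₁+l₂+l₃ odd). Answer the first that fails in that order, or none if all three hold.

Σmᵢ = 0  ✓
l₃∈[|l₁−l₂|,l₁+l₂]=[4,6], have l₃=8  ✗
Σlᵢ = 14 ⇒ even

triangle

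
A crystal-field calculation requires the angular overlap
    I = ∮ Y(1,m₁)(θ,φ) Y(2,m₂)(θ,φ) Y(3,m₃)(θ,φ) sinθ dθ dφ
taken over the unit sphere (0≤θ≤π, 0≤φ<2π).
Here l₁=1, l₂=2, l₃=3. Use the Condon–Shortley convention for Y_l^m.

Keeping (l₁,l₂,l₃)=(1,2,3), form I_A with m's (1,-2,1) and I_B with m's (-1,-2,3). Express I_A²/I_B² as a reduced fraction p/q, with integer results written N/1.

1/15

Same 1,2,3: normalisation and zero-m 3j drop out of the ratio.
A: Δ: 0! 2! 4! / 7! → 1/105; sum: t=0:+1/48 = 1/48; 3j²(1 2 3; 1 -2 1) = Δ·Π!·Σ² = 1/105  (sign +1)
B: Δ: 0! 2! 4! / 7! → 1/105; sum: t=0:+1/48 = 1/48; 3j²(1 2 3; -1 -2 3) = Δ·Π!·Σ² = 1/7  (sign +1)
I_A²/I_B² = (1/105)/(1/7) = 1/15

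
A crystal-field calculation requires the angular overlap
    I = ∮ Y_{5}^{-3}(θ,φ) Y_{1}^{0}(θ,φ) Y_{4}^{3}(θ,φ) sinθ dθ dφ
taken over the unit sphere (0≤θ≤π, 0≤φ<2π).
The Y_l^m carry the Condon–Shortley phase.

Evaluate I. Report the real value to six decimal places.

-0.196426

Rules hold: Σm=0, L=10 even, 4≤4≤6.
N = 11·3·9 = 297
Δ = 2!·8!·0!/11! = 1/495
Racah Σ t=1..1: t=1:−1/576 = -1/576
⇒ 3j(5 1 4; 0 0 0)² = 5/99, sgn -1
Racah Σ t=1..1: t=1:−1/5040 = -1/5040
⇒ 3j(5 1 4; -3 0 3)² = 16/495, sgn +1
4πI² = N·(3j₀)²·(3jₘ)² = 16/33
I = -1·√(0.484848/4π) = -0.19642560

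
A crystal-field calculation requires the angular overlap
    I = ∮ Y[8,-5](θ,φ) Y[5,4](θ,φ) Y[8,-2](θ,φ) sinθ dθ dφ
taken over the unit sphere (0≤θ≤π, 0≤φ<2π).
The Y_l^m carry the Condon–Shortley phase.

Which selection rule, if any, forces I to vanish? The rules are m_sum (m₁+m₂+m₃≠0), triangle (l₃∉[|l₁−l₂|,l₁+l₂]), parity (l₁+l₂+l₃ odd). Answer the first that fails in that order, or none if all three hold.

azimuthal sum: -5 + 4 − 2 = -3  ✗
3 ≤ 8 ≤ 13 (triangle on l)
L = 8 + 5 + 8 = 21 (odd)

m_sum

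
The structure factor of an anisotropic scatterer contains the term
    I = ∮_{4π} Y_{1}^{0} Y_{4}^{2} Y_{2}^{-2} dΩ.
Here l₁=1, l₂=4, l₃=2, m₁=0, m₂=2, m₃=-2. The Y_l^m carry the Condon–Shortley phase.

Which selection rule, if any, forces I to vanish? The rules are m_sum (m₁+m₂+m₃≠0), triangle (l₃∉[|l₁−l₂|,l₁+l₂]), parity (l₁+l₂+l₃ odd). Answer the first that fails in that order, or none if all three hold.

Σmᵢ = 0  ✓
l₃∈[|l₁−l₂|,l₁+l₂]=[3,5], have l₃=2  ✗
Σlᵢ = 7 ⇒ odd

triangle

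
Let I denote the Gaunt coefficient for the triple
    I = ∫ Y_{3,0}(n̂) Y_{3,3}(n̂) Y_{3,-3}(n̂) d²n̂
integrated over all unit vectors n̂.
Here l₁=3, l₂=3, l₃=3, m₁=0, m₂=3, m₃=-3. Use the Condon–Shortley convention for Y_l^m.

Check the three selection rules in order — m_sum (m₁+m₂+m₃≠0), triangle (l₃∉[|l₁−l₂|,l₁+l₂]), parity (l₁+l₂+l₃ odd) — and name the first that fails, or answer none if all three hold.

azimuthal sum: 0 + 3 − 3 = 0  ✓
0 ≤ 3 ≤ 6 (triangle on l)  ✓
L = 3 + 3 + 3 = 9 (odd)  ✗

parity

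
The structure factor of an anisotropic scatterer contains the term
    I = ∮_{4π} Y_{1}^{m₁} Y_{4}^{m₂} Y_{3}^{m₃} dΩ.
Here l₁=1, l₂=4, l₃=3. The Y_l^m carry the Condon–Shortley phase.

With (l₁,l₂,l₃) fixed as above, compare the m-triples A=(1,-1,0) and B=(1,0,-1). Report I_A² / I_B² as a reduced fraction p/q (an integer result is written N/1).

5/3

Shared (l₁,l₂,l₃)=(1,4,3): N and (l;000)² cancel in I_A²/I_B².
A: Δ = 2!·0!·6!/9! = 1/252; Racah Σ t=0..0: t=0:+1/72 = 1/72; ⇒ 3j(1 4 3; 1 -1 0)² = 5/126, sgn -1
B: Δ = 2!·0!·6!/9! = 1/252; Racah Σ t=0..0: t=0:+1/96 = 1/96; ⇒ 3j(1 4 3; 1 0 -1)² = 1/42, sgn +1
I_A²/I_B² = (5/126)/(1/42) = 5/3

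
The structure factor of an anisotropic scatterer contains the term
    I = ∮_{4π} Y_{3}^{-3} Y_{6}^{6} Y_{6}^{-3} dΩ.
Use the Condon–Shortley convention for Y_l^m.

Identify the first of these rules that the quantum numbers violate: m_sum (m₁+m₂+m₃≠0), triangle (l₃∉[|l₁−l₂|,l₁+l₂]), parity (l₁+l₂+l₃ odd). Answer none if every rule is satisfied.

parity

m₁+m₂+m₃ = -3 + 6 − 3 = 0  ✓
triangle: |3−6|=3 ≤ l₃=6 ≤ 3+6=9  ✓
parity: l₁+l₂+l₃ = 15 is odd  ✗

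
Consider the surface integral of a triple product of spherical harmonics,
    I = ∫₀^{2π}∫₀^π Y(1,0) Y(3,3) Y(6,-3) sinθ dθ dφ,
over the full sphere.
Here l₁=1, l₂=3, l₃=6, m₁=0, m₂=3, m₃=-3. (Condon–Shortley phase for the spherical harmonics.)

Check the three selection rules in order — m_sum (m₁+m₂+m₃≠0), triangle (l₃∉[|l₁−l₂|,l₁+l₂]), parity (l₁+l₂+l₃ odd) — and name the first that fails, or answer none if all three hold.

triangle

Σmᵢ = 0  ✓
l₃∈[|l₁−l₂|,l₁+l₂]=[2,4], have l₃=6  ✗
Σlᵢ = 10 ⇒ even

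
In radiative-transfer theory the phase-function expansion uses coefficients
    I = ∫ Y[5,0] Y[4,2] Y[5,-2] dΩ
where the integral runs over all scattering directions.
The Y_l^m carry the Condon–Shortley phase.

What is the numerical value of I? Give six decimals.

-0.099440

m-sum 0 ✓  L=14 even ✓  1≤5≤9 ✓
Π(2lᵢ+1) = 11×9×11 = 1089
triangle coeff Δ(5,4,5) = 1/3153150
Σ_t [0,4]: t=0:+1/69120 t=1:−1/1728 t=2:+1/576 t=3:−1/1728 t=4:+1/69120 = 7/11520
(3j)²=2/143 [(5 4 5; 0 0 0)], sign=-1
Σ_t [2,4]: t=2:+1/3456 t=3:−1/1728 t=4:+1/11520 = -7/34560
(3j)²=7/858 [(5 4 5; 0 2 -2)], sign=+1
⇒ 4πI² = 21/169
I = (-1)√(21/169/(4π)) = -0.09944006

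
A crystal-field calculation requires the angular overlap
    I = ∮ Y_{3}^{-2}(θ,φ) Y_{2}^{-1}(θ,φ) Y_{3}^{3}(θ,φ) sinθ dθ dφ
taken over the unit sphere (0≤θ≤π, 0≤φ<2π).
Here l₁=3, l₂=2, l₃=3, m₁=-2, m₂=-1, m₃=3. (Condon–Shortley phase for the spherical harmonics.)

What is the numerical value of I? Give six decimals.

m-sum 0 ✓  L=8 even ✓  1≤3≤5 ✓
Π(2lᵢ+1) = 7×5×7 = 245
triangle coeff Δ(3,2,3) = 1/3780
Σ_t [0,2]: t=0:+1/24 t=1:−1/4 t=2:+1/24 = -1/6
(3j)²=4/105 [(3 2 3; 0 0 0)], sign=+1
Σ_t [1,1]: t=1:−1/48 = -1/48
(3j)²=5/84 [(3 2 3; -2 -1 3)], sign=-1
⇒ 4πI² = 5/9
I = (-1)√(5/9/(4π)) = -0.21026104

-0.210261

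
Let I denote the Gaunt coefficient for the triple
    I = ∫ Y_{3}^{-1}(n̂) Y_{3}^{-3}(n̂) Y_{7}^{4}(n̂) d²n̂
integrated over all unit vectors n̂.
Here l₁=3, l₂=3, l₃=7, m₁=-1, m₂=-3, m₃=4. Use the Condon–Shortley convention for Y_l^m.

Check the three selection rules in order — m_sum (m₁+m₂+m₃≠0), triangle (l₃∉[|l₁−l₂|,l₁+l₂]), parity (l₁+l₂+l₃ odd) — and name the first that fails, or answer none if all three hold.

Σmᵢ = 0  ✓
l₃∈[|l₁−l₂|,l₁+l₂]=[0,6], have l₃=7  ✗
Σlᵢ = 13 ⇒ odd

triangle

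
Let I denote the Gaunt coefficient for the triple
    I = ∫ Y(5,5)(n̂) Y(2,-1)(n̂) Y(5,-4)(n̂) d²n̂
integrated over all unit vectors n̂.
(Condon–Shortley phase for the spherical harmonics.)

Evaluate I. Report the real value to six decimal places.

Checks pass: Σm=0; 12 even; l₃=5∈[3,7].
(2·5+1)(2·2+1)(2·5+1) = 605
Δ: 2! 8! 2! / 13! → 1/38610
sum: t=0:+1/2880 t=1:−1/576 t=2:+1/2880 = -1/960
3j²(5 2 5; 0 0 0) = Δ·Π!·Σ² = 10/429  (sign +1)
sum: t=0:+1/80640 = 1/80640
3j²(5 2 5; 5 -1 -4) = Δ·Π!·Σ² = 9/286  (sign -1)
combine: 4πI² = 605·10/429·9/286 = 75/169
take √, sign -1: I = -0.18792404

-0.187924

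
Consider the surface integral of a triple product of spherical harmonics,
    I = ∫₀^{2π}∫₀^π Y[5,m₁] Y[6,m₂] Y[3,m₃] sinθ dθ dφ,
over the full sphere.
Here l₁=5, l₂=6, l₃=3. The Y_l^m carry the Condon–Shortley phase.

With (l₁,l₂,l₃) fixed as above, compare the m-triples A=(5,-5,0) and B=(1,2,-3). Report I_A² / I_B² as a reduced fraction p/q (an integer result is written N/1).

99/70

Shared (l₁,l₂,l₃)=(5,6,3): N and (l;000)² cancel in I_A²/I_B².
A: Δ = 8!·2!·4!/15! = 1/675675; Racah Σ t=0..0: t=0:+1/483840 = 1/483840; ⇒ 3j(5 6 3; 5 -5 0)² = 3/91, sgn -1
B: Δ = 8!·2!·4!/15! = 1/675675; Racah Σ t=4..4: t=4:+1/27648 = 1/27648; ⇒ 3j(5 6 3; 1 2 -3)² = 10/429, sgn +1
I_A²/I_B² = (3/91)/(10/429) = 99/70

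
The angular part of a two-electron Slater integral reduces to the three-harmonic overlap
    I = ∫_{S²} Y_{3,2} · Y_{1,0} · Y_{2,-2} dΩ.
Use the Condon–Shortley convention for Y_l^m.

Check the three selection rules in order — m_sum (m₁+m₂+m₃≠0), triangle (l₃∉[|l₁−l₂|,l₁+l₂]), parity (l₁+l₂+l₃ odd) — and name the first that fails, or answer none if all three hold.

none

m₁+m₂+m₃ = 2 + 0 − 2 = 0  ✓
triangle: |3−1|=2 ≤ l₃=2 ≤ 3+1=4  ✓
parity: l₁+l₂+l₃ = 6 is even  ✓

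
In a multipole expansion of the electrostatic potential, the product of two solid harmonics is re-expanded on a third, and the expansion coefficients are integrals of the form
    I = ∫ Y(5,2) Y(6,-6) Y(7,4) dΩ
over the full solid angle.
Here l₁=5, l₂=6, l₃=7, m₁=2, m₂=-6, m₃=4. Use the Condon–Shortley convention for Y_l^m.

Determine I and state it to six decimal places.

m-sum 0 ✓  L=18 even ✓  1≤7≤11 ✓
Π(2lᵢ+1) = 11×13×15 = 2145
triangle coeff Δ(5,6,7) = 1/174594420
Σ_t [0,4]: t=0:+1/4147200 t=1:−1/207360 t=2:+1/82944 t=3:−1/207360 t=4:+1/4147200 = 1/345600
(3j)²=420/46189 [(5 6 7; 0 0 0)], sign=-1
Σ_t [0,0]: t=0:+1/34836480 = 1/34836480
(3j)²=275/16796 [(5 6 7; 2 -6 4)], sign=-1
⇒ 4πI² = 433125/1356277
I = (+1)√(433125/1356277/(4π)) = 0.15941438

0.159414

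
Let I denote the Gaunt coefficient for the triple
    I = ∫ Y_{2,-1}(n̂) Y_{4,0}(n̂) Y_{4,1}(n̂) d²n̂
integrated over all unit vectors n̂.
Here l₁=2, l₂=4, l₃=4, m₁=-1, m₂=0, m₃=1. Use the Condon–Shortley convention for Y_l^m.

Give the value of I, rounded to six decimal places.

Rules hold: Σm=0, L=10 even, 2≤4≤6.
N = 5·9·9 = 405
Δ = 2!·2!·6!/11! = 1/13860
Racah Σ t=0..2: t=0:+1/192 t=1:−1/36 t=2:+1/192 = -5/288
⇒ 3j(2 4 4; 0 0 0)² = 20/693, sgn -1
Racah Σ t=1..2: t=1:−1/72 t=2:+1/96 = -1/288
⇒ 3j(2 4 4; -1 0 1)² = 1/462, sgn +1
4πI² = N·(3j₀)²·(3jₘ)² = 150/5929
I = -1·√(0.0252994/4π) = -0.04486937

-0.044869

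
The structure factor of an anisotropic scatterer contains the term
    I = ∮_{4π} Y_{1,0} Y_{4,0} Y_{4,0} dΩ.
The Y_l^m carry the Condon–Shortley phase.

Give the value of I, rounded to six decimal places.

0.000000

l₁+l₂+l₃=9 is odd: 3j(l;000)=0 ⇒ I=0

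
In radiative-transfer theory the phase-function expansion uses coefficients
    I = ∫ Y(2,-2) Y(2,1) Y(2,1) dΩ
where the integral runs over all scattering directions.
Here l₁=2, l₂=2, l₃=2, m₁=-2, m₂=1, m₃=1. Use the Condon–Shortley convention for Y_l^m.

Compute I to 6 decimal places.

Checks pass: Σm=0; 6 even; l₃=2∈[0,4].
(2·2+1)(2·2+1)(2·2+1) = 125
Δ: 2! 2! 2! / 7! → 1/630
sum: t=0:+1/8 t=1:−1/1 t=2:+1/8 = -3/4
3j²(2 2 2; 0 0 0) = Δ·Π!·Σ² = 2/35  (sign -1)
sum: t=2:+1/4 = 1/4
3j²(2 2 2; -2 1 1) = Δ·Π!·Σ² = 3/35  (sign -1)
combine: 4πI² = 125·2/35·3/35 = 30/49
take √, sign +1: I = 0.22072812

0.220728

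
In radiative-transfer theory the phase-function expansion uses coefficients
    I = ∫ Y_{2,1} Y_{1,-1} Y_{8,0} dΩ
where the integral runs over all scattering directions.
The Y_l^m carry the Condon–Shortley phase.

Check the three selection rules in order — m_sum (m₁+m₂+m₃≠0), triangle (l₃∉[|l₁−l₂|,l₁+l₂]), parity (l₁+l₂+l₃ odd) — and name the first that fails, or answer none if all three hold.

azimuthal sum: 1 − 1 + 0 = 0  ✓
1 ≤ 8 ≤ 3 (triangle on l)  ✗
L = 2 + 1 + 8 = 11 (odd)

triangle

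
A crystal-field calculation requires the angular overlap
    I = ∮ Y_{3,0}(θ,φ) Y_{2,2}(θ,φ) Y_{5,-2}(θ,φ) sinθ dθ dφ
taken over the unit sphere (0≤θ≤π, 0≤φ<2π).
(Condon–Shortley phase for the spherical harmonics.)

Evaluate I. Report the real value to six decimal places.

Rules hold: Σm=0, L=10 even, 1≤5≤5.
N = 7·5·11 = 385
Δ = 0!·6!·4!/11! = 1/2310
Racah Σ t=0..0: t=0:+1/144 = 1/144
⇒ 3j(3 2 5; 0 0 0)² = 10/231, sgn -1
Racah Σ t=0..0: t=0:+1/864 = 1/864
⇒ 3j(3 2 5; 0 2 -2)² = 1/66, sgn -1
4πI² = N·(3j₀)²·(3jₘ)² = 25/99
I = +1·√(0.252525/4π) = 0.14175797

0.141758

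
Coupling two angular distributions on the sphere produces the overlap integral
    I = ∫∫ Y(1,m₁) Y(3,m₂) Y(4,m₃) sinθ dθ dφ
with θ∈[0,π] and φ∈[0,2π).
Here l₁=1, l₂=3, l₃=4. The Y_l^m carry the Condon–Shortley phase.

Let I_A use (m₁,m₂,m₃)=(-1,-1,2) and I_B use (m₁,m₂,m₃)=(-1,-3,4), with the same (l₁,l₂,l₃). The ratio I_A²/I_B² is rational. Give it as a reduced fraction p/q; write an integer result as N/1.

15/28

l's match ⇒ only the (l;m) 3-j factors differ between A and B.
A: triangle coeff Δ(1,3,4) = 1/252; Σ_t [0,0]: t=0:+1/96 = 1/96; (3j)²=5/84 [(1 3 4; -1 -1 2)], sign=+1
B: triangle coeff Δ(1,3,4) = 1/252; Σ_t [0,0]: t=0:+1/1440 = 1/1440; (3j)²=1/9 [(1 3 4; -1 -3 4)], sign=+1
I_A²/I_B² = (5/84)/(1/9) = 15/28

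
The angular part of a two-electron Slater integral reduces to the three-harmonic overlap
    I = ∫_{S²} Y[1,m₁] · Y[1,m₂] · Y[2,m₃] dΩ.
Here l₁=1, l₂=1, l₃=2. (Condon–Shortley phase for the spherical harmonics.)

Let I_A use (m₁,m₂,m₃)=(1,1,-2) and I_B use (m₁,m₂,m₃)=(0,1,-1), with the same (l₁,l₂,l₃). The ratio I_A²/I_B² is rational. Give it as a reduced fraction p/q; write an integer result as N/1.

l's match ⇒ only the (l;m) 3-j factors differ between A and B.
A: triangle coeff Δ(1,1,2) = 1/30; Σ_t [0,0]: t=0:+1/4 = 1/4; (3j)²=1/5 [(1 1 2; 1 1 -2)], sign=+1
B: triangle coeff Δ(1,1,2) = 1/30; Σ_t [0,0]: t=0:+1/2 = 1/2; (3j)²=1/10 [(1 1 2; 0 1 -1)], sign=-1
I_A²/I_B² = (1/5)/(1/10) = 2/1

2/1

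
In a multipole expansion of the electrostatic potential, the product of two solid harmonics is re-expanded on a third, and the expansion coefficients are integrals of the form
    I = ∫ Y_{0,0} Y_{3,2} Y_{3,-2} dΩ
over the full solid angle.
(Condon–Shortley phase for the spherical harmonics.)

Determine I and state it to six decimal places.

Rules hold: Σm=0, L=6 even, 3≤3≤3.
N = 1·7·7 = 49
Δ = 0!·0!·6!/7! = 1/7
Racah Σ t=0..0: t=0:+1/36 = 1/36
⇒ 3j(0 3 3; 0 0 0)² = 1/7, sgn -1
Racah Σ t=0..0: t=0:+1/120 = 1/120
⇒ 3j(0 3 3; 0 2 -2)² = 1/7, sgn -1
4πI² = N·(3j₀)²·(3jₘ)² = 1/1
I = +1·√(1/4π) = 0.28209479

0.282095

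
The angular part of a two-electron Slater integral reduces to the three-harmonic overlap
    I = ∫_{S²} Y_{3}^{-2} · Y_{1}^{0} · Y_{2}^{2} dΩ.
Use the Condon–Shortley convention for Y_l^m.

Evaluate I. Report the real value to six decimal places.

0.184674

Checks pass: Σm=0; 6 even; l₃=2∈[2,4].
(2·3+1)(2·1+1)(2·2+1) = 105
Δ: 2! 4! 0! / 7! → 1/105
sum: t=1:−1/4 = -1/4
3j²(3 1 2; 0 0 0) = Δ·Π!·Σ² = 3/35  (sign -1)
sum: t=1:−1/24 = -1/24
3j²(3 1 2; -2 0 2) = Δ·Π!·Σ² = 1/21  (sign -1)
combine: 4πI² = 105·3/35·1/21 = 3/7
take √, sign +1: I = 0.18467439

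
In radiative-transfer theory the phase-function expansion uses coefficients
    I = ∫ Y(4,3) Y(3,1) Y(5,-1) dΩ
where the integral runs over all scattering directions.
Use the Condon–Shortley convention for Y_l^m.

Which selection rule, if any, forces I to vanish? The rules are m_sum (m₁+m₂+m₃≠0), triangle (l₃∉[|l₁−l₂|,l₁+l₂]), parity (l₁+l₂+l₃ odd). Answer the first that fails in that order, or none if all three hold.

Σmᵢ = 3  ✗
l₃∈[|l₁−l₂|,l₁+l₂]=[1,7], have l₃=5
Σlᵢ = 12 ⇒ even

m_sum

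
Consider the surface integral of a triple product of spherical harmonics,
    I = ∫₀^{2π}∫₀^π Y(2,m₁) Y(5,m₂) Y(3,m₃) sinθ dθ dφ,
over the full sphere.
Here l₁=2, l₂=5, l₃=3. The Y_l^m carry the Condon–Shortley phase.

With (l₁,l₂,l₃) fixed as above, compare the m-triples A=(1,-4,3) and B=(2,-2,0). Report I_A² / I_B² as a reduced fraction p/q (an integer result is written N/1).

12/5

Shared (l₁,l₂,l₃)=(2,5,3): N and (l;000)² cancel in I_A²/I_B².
A: Δ = 4!·0!·6!/11! = 1/2310; Racah Σ t=1..1: t=1:−1/4320 = -1/4320; ⇒ 3j(2 5 3; 1 -4 3)² = 2/55, sgn -1
B: Δ = 4!·0!·6!/11! = 1/2310; Racah Σ t=0..0: t=0:+1/864 = 1/864; ⇒ 3j(2 5 3; 2 -2 0)² = 1/66, sgn -1
I_A²/I_B² = (2/55)/(1/66) = 12/5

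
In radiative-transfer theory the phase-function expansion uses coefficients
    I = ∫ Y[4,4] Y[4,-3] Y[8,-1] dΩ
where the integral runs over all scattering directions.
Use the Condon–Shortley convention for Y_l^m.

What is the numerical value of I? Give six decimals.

-0.010047

Checks pass: Σm=0; 16 even; l₃=8∈[0,8].
(2·4+1)(2·4+1)(2·8+1) = 1377
Δ: 0! 8! 8! / 17! → 1/218790
sum: t=0:+1/331776 = 1/331776
3j²(4 4 8; 0 0 0) = Δ·Π!·Σ² = 490/21879  (sign +1)
sum: t=0:+1/203212800 = 1/203212800
3j²(4 4 8; 4 -3 -1) = Δ·Π!·Σ² = 1/24310  (sign -1)
combine: 4πI² = 1377·490/21879·1/24310 = 441/347633
take √, sign -1: I = -0.01004740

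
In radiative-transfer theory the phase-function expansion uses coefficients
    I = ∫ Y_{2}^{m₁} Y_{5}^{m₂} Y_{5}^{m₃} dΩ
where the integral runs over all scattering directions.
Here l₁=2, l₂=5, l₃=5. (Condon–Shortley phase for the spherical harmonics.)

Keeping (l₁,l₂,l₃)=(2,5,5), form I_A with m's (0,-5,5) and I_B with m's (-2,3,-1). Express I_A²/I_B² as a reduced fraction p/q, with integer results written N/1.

225/112

Shared (l₁,l₂,l₃)=(2,5,5): N and (l;000)² cancel in I_A²/I_B².
A: Δ = 2!·2!·8!/13! = 1/38610; Racah Σ t=0..0: t=0:+1/161280 = 1/161280; ⇒ 3j(2 5 5; 0 -5 5)² = 15/286, sgn +1
B: Δ = 2!·2!·8!/13! = 1/38610; Racah Σ t=2..2: t=2:+1/5760 = 1/5760; ⇒ 3j(2 5 5; -2 3 -1)² = 56/2145, sgn +1
I_A²/I_B² = (15/286)/(56/2145) = 225/112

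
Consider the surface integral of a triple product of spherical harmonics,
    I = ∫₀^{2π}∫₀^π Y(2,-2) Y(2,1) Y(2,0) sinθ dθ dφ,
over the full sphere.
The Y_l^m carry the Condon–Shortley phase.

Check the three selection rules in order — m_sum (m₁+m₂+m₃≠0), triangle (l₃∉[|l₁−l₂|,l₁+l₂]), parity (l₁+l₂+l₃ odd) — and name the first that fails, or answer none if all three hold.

m_sum

m₁+m₂+m₃ = -2 + 1 + 0 = -1  ✗
triangle: |2−2|=0 ≤ l₃=2 ≤ 2+2=4
parity: l₁+l₂+l₃ = 6 is even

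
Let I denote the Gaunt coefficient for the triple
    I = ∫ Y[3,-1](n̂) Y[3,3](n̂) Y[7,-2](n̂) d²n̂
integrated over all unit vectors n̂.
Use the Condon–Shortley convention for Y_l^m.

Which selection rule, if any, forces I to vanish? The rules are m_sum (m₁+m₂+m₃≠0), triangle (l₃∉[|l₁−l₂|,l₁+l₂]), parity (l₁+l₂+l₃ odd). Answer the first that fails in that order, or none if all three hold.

Σmᵢ = 0  ✓
l₃∈[|l₁−l₂|,l₁+l₂]=[0,6], have l₃=7  ✗
Σlᵢ = 13 ⇒ odd

triangle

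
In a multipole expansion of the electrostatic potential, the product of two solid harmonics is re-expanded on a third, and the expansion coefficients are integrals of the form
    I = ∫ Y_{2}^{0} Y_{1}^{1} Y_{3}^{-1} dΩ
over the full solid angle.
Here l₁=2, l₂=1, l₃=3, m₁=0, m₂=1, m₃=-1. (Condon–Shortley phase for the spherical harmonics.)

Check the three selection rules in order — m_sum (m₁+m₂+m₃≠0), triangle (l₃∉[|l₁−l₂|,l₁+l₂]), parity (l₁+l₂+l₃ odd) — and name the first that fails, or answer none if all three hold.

none

m₁+m₂+m₃ = 0 + 1 − 1 = 0  ✓
triangle: |2−1|=1 ≤ l₃=3 ≤ 2+1=3  ✓
parity: l₁+l₂+l₃ = 6 is even  ✓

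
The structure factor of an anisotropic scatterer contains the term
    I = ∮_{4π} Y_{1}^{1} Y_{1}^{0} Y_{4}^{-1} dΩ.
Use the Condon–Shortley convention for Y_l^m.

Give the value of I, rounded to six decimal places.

|1−1|≤4≤1+1 violated ⇒ I = 0

0.000000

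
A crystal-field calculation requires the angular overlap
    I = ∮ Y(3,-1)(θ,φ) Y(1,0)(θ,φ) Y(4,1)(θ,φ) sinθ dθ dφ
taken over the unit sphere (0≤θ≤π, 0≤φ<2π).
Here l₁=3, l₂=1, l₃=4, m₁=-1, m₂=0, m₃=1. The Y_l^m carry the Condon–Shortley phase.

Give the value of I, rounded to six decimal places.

m-sum 0 ✓  L=8 even ✓  2≤4≤4 ✓
Π(2lᵢ+1) = 7×3×9 = 189
triangle coeff Δ(3,1,4) = 1/252
Σ_t [0,0]: t=0:+1/36 = 1/36
(3j)²=4/63 [(3 1 4; 0 0 0)], sign=+1
Σ_t [0,0]: t=0:+1/48 = 1/48
(3j)²=5/84 [(3 1 4; -1 0 1)], sign=-1
⇒ 4πI² = 5/7
I = (-1)√(5/7/(4π)) = -0.23841361

-0.238414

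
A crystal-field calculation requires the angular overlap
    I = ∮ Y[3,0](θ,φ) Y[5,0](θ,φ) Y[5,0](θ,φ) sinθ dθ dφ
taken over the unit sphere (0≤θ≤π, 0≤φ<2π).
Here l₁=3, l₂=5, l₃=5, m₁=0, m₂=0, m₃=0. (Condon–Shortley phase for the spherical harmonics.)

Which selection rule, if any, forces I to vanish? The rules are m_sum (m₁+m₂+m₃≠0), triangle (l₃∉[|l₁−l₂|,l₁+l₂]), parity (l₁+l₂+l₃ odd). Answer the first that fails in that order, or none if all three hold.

azimuthal sum: 0 + 0 + 0 = 0  ✓
2 ≤ 5 ≤ 8 (triangle on l)  ✓
L = 3 + 5 + 5 = 13 (odd)  ✗

parity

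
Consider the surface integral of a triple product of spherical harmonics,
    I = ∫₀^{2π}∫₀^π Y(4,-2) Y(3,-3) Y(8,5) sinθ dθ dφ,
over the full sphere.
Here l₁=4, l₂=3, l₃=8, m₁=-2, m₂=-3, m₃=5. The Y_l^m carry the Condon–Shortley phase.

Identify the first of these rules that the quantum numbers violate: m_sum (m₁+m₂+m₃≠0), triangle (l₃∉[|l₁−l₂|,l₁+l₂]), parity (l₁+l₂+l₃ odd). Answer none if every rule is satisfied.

triangle

Σmᵢ = 0  ✓
l₃∈[|l₁−l₂|,l₁+l₂]=[1,7], have l₃=8  ✗
Σlᵢ = 15 ⇒ odd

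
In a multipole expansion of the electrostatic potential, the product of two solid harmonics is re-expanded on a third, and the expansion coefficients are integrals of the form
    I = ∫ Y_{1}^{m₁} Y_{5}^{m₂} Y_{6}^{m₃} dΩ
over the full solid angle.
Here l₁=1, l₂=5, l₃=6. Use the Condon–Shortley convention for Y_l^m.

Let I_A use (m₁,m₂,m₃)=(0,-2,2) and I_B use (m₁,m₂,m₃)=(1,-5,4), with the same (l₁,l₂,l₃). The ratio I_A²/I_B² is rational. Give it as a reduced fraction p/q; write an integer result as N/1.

32/1

Same 1,5,6: normalisation and zero-m 3j drop out of the ratio.
A: Δ: 0! 2! 10! / 13! → 1/858; sum: t=0:+1/30240 = 1/30240; 3j²(1 5 6; 0 -2 2) = Δ·Π!·Σ² = 16/429  (sign +1)
B: Δ: 0! 2! 10! / 13! → 1/858; sum: t=0:+1/7257600 = 1/7257600; 3j²(1 5 6; 1 -5 4) = Δ·Π!·Σ² = 1/858  (sign +1)
I_A²/I_B² = (16/429)/(1/858) = 32/1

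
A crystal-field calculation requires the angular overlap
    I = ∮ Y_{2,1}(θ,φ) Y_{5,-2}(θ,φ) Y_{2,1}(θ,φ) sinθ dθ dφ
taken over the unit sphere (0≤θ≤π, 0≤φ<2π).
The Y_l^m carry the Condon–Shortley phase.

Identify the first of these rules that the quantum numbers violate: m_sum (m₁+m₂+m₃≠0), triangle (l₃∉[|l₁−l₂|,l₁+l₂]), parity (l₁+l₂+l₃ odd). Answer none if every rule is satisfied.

triangle

Σmᵢ = 0  ✓
l₃∈[|l₁−l₂|,l₁+l₂]=[3,7], have l₃=2  ✗
Σlᵢ = 9 ⇒ odd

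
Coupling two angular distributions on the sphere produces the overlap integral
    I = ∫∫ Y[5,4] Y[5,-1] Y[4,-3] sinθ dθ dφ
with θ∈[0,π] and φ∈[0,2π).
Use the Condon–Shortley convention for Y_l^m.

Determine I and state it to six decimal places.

Rules hold: Σm=0, L=14 even, 0≤4≤10.
N = 11·11·9 = 1089
Δ = 6!·4!·4!/15! = 1/3153150
Racah Σ t=1..5: t=1:−1/69120 t=2:+1/1728 t=3:−1/576 t=4:+1/1728 t=5:−1/69120 = -7/11520
⇒ 3j(5 5 4; 0 0 0)² = 2/143, sgn -1
Racah Σ t=0..1: t=0:+1/103680 t=1:−1/17280 = -1/20736
⇒ 3j(5 5 4; 4 -1 -3)² = 10/429, sgn +1
4πI² = N·(3j₀)²·(3jₘ)² = 60/169
I = -1·√(0.35503/4π) = -0.16808437

-0.168084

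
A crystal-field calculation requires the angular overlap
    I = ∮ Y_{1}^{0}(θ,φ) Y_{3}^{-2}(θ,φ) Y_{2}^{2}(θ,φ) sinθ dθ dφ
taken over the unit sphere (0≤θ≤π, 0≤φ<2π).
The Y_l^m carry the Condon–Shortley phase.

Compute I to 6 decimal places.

0.184674

Rules hold: Σm=0, L=6 even, 2≤2≤4.
N = 3·7·5 = 105
Δ = 2!·0!·4!/7! = 1/105
Racah Σ t=1..1: t=1:−1/4 = -1/4
⇒ 3j(1 3 2; 0 0 0)² = 3/35, sgn -1
Racah Σ t=1..1: t=1:−1/24 = -1/24
⇒ 3j(1 3 2; 0 -2 2)² = 1/21, sgn -1
4πI² = N·(3j₀)²·(3jₘ)² = 3/7
I = +1·√(0.428571/4π) = 0.18467439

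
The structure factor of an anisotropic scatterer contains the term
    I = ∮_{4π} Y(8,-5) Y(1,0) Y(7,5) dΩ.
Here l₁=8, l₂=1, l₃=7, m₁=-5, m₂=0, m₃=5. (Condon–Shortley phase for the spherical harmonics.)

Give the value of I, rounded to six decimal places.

-0.191081

Rules hold: Σm=0, L=16 even, 7≤7≤9.
N = 17·3·15 = 765
Δ = 2!·14!·0!/17! = 1/2040
Racah Σ t=1..1: t=1:−1/25401600 = -1/25401600
⇒ 3j(8 1 7; 0 0 0)² = 8/255, sgn +1
Racah Σ t=1..1: t=1:−1/958003200 = -1/958003200
⇒ 3j(8 1 7; -5 0 5)² = 13/680, sgn -1
4πI² = N·(3j₀)²·(3jₘ)² = 39/85
I = -1·√(0.458824/4π) = -0.19108118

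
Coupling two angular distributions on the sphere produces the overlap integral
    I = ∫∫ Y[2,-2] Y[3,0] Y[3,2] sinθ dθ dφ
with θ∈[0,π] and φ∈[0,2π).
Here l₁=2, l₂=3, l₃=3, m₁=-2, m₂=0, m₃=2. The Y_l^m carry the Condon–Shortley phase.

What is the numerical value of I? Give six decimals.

-0.188063

Rules hold: Σm=0, L=8 even, 1≤3≤5.
N = 5·7·7 = 245
Δ = 2!·2!·4!/9! = 1/3780
Racah Σ t=0..2: t=0:+1/24 t=1:−1/4 t=2:+1/24 = -1/6
⇒ 3j(2 3 3; 0 0 0)² = 4/105, sgn +1
Racah Σ t=2..2: t=2:+1/24 = 1/24
⇒ 3j(2 3 3; -2 0 2)² = 1/21, sgn -1
4πI² = N·(3j₀)²·(3jₘ)² = 4/9
I = -1·√(0.444444/4π) = -0.18806319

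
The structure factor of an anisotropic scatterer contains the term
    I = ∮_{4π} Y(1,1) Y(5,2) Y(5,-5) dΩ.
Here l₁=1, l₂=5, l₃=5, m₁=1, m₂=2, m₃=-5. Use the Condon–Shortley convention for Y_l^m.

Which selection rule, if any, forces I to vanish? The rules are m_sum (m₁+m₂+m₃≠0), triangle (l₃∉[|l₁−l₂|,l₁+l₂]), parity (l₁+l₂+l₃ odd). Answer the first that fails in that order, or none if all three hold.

Σmᵢ = -2  ✗
l₃∈[|l₁−l₂|,l₁+l₂]=[4,6], have l₃=5
Σlᵢ = 11 ⇒ odd

m_sum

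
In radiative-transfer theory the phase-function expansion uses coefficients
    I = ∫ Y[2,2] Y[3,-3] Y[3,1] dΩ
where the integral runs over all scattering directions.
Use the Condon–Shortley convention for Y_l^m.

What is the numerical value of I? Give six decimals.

Checks pass: Σm=0; 8 even; l₃=3∈[1,5].
(2·2+1)(2·3+1)(2·3+1) = 245
Δ: 2! 2! 4! / 9! → 1/3780
sum: t=0:+1/24 t=1:−1/4 t=2:+1/24 = -1/6
3j²(2 3 3; 0 0 0) = Δ·Π!·Σ² = 4/105  (sign +1)
sum: t=0:+1/96 = 1/96
3j²(2 3 3; 2 -3 1) = Δ·Π!·Σ² = 1/42  (sign +1)
combine: 4πI² = 245·4/105·1/42 = 2/9
take √, sign +1: I = 0.13298076

0.132981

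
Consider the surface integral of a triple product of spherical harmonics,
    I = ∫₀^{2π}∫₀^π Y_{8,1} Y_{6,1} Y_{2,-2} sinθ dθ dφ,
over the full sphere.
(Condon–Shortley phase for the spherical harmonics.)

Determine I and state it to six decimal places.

-0.095258

Rules hold: Σm=0, L=16 even, 2≤2≤14.
N = 17·13·5 = 1105
Δ = 12!·4!·0!/17! = 1/30940
Racah Σ t=6..6: t=6:+1/2073600 = 1/2073600
⇒ 3j(8 6 2; 0 0 0)² = 28/1105, sgn +1
Racah Σ t=7..7: t=7:−1/14515200 = -1/14515200
⇒ 3j(8 6 2; 1 1 -2)² = 9/2210, sgn -1
4πI² = N·(3j₀)²·(3jₘ)² = 126/1105
I = -1·√(0.114027/4π) = -0.09525750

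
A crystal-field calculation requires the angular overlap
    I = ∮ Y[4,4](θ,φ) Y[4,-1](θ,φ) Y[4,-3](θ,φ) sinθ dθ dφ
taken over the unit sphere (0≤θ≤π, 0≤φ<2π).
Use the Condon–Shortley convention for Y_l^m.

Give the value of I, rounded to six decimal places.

Rules hold: Σm=0, L=12 even, 0≤4≤8.
N = 9·9·9 = 729
Δ = 4!·4!·4!/13! = 1/450450
Racah Σ t=0..4: t=0:+1/13824 t=1:−1/216 t=2:+1/64 t=3:−1/216 t=4:+1/13824 = 5/768
⇒ 3j(4 4 4; 0 0 0)² = 18/1001, sgn +1
Racah Σ t=0..0: t=0:+1/3456 = 1/3456
⇒ 3j(4 4 4; 4 -1 -3)² = 35/1287, sgn -1
4πI² = N·(3j₀)²·(3jₘ)² = 7290/20449
I = -1·√(0.356497/4π) = -0.16843130

-0.168431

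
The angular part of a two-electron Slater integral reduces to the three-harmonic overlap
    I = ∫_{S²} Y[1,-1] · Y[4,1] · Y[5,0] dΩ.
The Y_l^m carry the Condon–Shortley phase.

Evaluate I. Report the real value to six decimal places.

0.155288

Checks pass: Σm=0; 10 even; l₃=5∈[3,5].
(2·1+1)(2·4+1)(2·5+1) = 297
Δ: 0! 2! 8! / 11! → 1/495
sum: t=0:+1/576 = 1/576
3j²(1 4 5; 0 0 0) = Δ·Π!·Σ² = 5/99  (sign -1)
sum: t=0:+1/1440 = 1/1440
3j²(1 4 5; -1 1 0) = Δ·Π!·Σ² = 2/99  (sign -1)
combine: 4πI² = 297·5/99·2/99 = 10/33
take √, sign +1: I = 0.15528807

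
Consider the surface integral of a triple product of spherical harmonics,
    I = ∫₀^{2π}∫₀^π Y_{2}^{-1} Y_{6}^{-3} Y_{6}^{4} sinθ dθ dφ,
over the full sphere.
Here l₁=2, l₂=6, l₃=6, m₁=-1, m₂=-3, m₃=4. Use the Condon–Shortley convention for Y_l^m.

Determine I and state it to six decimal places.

Rules hold: Σm=0, L=14 even, 4≤6≤8.
N = 5·13·13 = 845
Δ = 2!·2!·10!/15! = 1/90090
Racah Σ t=0..2: t=0:+1/69120 t=1:−1/14400 t=2:+1/69120 = -7/172800
⇒ 3j(2 6 6; 0 0 0)² = 14/715, sgn -1
Racah Σ t=1..2: t=1:−1/161280 t=2:+1/725760 = -1/207360
⇒ 3j(2 6 6; -1 -3 4)² = 7/286, sgn -1
4πI² = N·(3j₀)²·(3jₘ)² = 49/121
I = +1·√(0.404959/4π) = 0.17951487

0.179515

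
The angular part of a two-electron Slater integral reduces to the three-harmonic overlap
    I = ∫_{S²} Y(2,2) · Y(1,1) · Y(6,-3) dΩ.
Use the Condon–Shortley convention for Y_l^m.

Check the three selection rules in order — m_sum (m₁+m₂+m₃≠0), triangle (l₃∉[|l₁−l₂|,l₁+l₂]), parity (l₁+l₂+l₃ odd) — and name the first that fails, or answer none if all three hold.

triangle

Σmᵢ = 0  ✓
l₃∈[|l₁−l₂|,l₁+l₂]=[1,3], have l₃=6  ✗
Σlᵢ = 9 ⇒ odd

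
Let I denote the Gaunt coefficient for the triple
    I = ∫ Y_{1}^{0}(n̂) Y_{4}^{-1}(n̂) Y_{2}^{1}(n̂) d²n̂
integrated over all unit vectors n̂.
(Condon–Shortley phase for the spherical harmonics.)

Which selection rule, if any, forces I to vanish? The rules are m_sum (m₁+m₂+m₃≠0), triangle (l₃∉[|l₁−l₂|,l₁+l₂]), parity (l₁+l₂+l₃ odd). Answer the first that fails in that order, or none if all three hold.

triangle

azimuthal sum: 0 − 1 + 1 = 0  ✓
3 ≤ 2 ≤ 5 (triangle on l)  ✗
L = 1 + 4 + 2 = 7 (odd)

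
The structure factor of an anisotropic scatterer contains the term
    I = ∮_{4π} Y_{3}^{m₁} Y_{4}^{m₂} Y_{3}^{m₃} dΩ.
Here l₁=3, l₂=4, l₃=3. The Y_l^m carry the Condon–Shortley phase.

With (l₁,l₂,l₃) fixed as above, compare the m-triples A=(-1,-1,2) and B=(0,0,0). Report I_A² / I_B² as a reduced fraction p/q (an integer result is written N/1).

8/9

l's match ⇒ only the (l;m) 3-j factors differ between A and B.
A: triangle coeff Δ(3,4,3) = 1/34650; Σ_t [2,3]: t=2:+1/48 t=3:−1/144 = 1/72; (3j)²=16/693 [(3 4 3; -1 -1 2)], sign=-1
B: triangle coeff Δ(3,4,3) = 1/34650; Σ_t [1,3]: t=1:−1/72 t=2:+1/16 t=3:−1/72 = 5/144; (3j)²=2/77 [(3 4 3; 0 0 0)], sign=-1
I_A²/I_B² = (16/693)/(2/77) = 8/9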